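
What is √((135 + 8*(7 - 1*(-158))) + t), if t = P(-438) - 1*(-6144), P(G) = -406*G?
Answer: 3*√20603 ≈ 430.61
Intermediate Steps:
t = 183972 (t = -406*(-438) - 1*(-6144) = 177828 + 6144 = 183972)
√((135 + 8*(7 - 1*(-158))) + t) = √((135 + 8*(7 - 1*(-158))) + 183972) = √((135 + 8*(7 + 158)) + 183972) = √((135 + 8*165) + 183972) = √((135 + 1320) + 183972) = √(1455 + 183972) = √185427 = 3*√20603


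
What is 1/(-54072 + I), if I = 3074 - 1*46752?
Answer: -1/97750 ≈ -1.0230e-5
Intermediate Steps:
I = -43678 (I = 3074 - 46752 = -43678)
1/(-54072 + I) = 1/(-54072 - 43678) = 1/(-97750) = -1/97750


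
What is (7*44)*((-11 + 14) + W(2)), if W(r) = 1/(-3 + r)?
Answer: 616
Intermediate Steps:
(7*44)*((-11 + 14) + W(2)) = (7*44)*((-11 + 14) + 1/(-3 + 2)) = 308*(3 + 1/(-1)) = 308*(3 - 1) = 308*2 = 616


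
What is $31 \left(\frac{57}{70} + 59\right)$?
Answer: $\frac{129797}{70} \approx 1854.2$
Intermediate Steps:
$31 \left(\frac{57}{70} + 59\right) = 31 \cdot \frac{4187}{70} = \frac{129797}{70}$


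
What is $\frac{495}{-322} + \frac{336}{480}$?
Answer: $- \frac{674}{805} \approx -0.83727$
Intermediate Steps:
$\frac{495}{-322} + \frac{336}{480} = 495 \left(- \frac{1}{322}\right) + 336 \cdot \frac{1}{480} = - \frac{495}{322} + \frac{7}{10} = - \frac{674}{805}$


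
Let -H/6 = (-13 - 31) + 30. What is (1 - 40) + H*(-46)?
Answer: -3903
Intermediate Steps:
H = 84 (H = -6*((-13 - 31) + 30) = -6*(-44 + 30) = -6*(-14) = 84)
(1 - 40) + H*(-46) = (1 - 40) + 84*(-46) = -39 - 3864 = -3903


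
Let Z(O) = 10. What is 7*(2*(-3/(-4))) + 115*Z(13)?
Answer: 2321/2 ≈ 1160.5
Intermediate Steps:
7*(2*(-3/(-4))) + 115*Z(13) = 7*(2*(-3/(-4))) + 115*10 = 7*(2*(-3*(-1/4))) + 1150 = 7*(2*(3/4)) + 1150 = 7*(3/2) + 1150 = 21/2 + 1150 = 2321/2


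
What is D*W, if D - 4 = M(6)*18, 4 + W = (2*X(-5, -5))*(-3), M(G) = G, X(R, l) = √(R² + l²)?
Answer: -448 - 3360*√2 ≈ -5199.8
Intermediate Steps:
W = -4 - 30*√2 (W = -4 + (2*√((-5)² + (-5)²))*(-3) = -4 + (2*√(25 + 25))*(-3) = -4 + (2*√50)*(-3) = -4 + (2*(5*√2))*(-3) = -4 + (10*√2)*(-3) = -4 - 30*√2 ≈ -46.426)
D = 112 (D = 4 + 6*18 = 4 + 108 = 112)
D*W = 112*(-4 - 30*√2) = -448 - 3360*√2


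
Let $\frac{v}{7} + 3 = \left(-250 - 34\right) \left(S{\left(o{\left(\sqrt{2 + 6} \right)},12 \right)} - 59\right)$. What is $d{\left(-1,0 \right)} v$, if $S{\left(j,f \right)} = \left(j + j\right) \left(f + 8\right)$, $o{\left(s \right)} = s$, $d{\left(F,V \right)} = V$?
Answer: $0$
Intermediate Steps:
$S{\left(j,f \right)} = 2 j \left(8 + f\right)$
$v = 117271 - 159040 \sqrt{2}$ ($v = -21 + 7 \left(-250 - 34\right) \left(2 \sqrt{2 + 6} \left(8 + 12\right) - 59\right) = -21 + 7 \left(- 284 \left(2 \sqrt{8} \cdot 20 - 59\right)\right) = -21 + 7 \left(- 284 \left(2 \cdot 2 \sqrt{2} \cdot 20 - 59\right)\right) = -21 + 7 \left(- 284 \left(80 \sqrt{2} - 59\right)\right) = -21 + 7 \left(- 284 \left(-59 + 80 \sqrt{2}\right)\right) = -21 + 7 \left(16756 - 22720 \sqrt{2}\right) = -21 + \left(117292 - 159040 \sqrt{2}\right) = 117271 - 159040 \sqrt{2} \approx -1.0765 \cdot 10^{5}$)
$d{\left(-1,0 \right)} v = 0 \left(117271 - 159040 \sqrt{2}\right) = 0$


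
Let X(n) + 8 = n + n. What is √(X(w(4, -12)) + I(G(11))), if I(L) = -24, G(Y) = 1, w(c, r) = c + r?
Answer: 4*I*√3 ≈ 6.9282*I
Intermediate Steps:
X(n) = -8 + 2*n (X(n) = -8 + (n + n) = -8 + 2*n)
√(X(w(4, -12)) + I(G(11))) = √((-8 + 2*(4 - 12)) - 24) = √((-8 + 2*(-8)) - 24) = √((-8 - 16) - 24) = √(-24 - 24) = √(-48) = 4*I*√3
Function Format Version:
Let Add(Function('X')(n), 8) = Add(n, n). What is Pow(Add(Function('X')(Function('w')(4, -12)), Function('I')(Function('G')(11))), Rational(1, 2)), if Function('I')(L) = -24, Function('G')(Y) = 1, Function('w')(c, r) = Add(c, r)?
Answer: Mul(4, I, Pow(3, Rational(1, 2))) ≈ Mul(6.9282, I)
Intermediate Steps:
Function('X')(n) = Add(-8, Mul(2, n)) (Function('X')(n) = Add(-8, Add(n, n)) = Add(-8, Mul(2, n)))
Pow(Add(Function('X')(Function('w')(4, -12)), Function('I')(Function('G')(11))), Rational(1, 2)) = Pow(Add(Add(-8, Mul(2, Add(4, -12))), -24), Rational(1, 2)) = Pow(Add(Add(-8, Mul(2, -8)), -24), Rational(1, 2)) = Pow(Add(Add(-8, -16), -24), Rational(1, 2)) = Pow(Add(-24, -24), Rational(1, 2)) = Pow(-48, Rational(1, 2)) = Mul(4, I, Pow(3, Rational(1, 2)))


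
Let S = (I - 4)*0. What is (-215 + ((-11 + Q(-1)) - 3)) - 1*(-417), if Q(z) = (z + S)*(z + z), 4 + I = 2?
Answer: 190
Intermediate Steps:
I = -2 (I = -4 + 2 = -2)
S = 0 (S = (-2 - 4)*0 = -6*0 = 0)
Q(z) = 2*z**2 (Q(z) = (z + 0)*(z + z) = z*(2*z) = 2*z**2)
(-215 + ((-11 + Q(-1)) - 3)) - 1*(-417) = (-215 + ((-11 + 2*(-1)**2) - 3)) - 1*(-417) = (-215 + ((-11 + 2*1) - 3)) + 417 = (-215 + ((-11 + 2) - 3)) + 417 = (-215 + (-9 - 3)) + 417 = (-215 - 12) + 417 = -227 + 417 = 190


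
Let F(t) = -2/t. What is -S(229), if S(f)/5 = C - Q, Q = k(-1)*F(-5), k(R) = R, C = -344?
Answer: 1718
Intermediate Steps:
Q = -2/5 (Q = -(-2)/(-5) = -(-2)*(-1)/5 = -1*2/5 = -2/5 ≈ -0.40000)
S(f) = -1718 (S(f) = 5*(-344 - 1*(-2/5)) = 5*(-344 + 2/5) = 5*(-1718/5) = -1718)
-S(229) = -1*(-1718) = 1718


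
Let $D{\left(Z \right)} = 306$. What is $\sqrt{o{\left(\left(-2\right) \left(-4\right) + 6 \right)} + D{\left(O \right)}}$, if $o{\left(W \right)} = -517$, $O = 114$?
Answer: $i \sqrt{211} \approx 14.526 i$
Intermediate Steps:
$\sqrt{o{\left(\left(-2\right) \left(-4\right) + 6 \right)} + D{\left(O \right)}} = \sqrt{-517 + 306} = \sqrt{-211} = i \sqrt{211}$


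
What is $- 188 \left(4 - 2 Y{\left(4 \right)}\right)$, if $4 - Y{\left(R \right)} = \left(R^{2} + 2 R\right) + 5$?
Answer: $-10152$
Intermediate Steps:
$Y{\left(R \right)} = -1 - R^{2} - 2 R$ ($Y{\left(R \right)} = 4 - \left(\left(R^{2} + 2 R\right) + 5\right) = 4 - \left(5 + R^{2} + 2 R\right) = -1 - R^{2} - 2 R$)
$- 188 \left(4 - 2 Y{\left(4 \right)}\right) = - 188 \left(4 - 2 \left(-1 - 4^{2} - 8\right)\right) = - 188 \left(4 - 2 \left(-1 - 16 - 8\right)\right) = - 188 \left(4 - -50\right) = - 188 \left(4 + 50\right) = \left(-188\right) 54 = -10152$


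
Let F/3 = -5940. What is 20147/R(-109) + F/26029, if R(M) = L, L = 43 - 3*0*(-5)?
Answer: 523640003/1119247 ≈ 467.85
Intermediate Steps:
L = 43 (L = 43 + 0*(-5) = 43 + 0 = 43)
R(M) = 43
F = -17820 (F = 3*(-5940) = -17820)
20147/R(-109) + F/26029 = 20147/43 - 17820/26029 = 523640003/1119247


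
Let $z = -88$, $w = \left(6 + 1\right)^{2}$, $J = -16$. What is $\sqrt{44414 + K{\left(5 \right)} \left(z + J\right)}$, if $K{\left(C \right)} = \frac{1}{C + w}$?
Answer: $\frac{\sqrt{3597378}}{9} \approx 210.74$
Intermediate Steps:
$w = 49$ ($w = 7^{2} = 49$)
$K{\left(C \right)} = \frac{1}{49 + C}$ ($K{\left(C \right)} = \frac{1}{C + 49} = \frac{1}{49 + C}$)
$\sqrt{44414 + K{\left(5 \right)} \left(z + J\right)} = \sqrt{44414 + \frac{-88 - 16}{49 + 5}} = \sqrt{44414 + \frac{1}{54} \left(-104\right)} = \sqrt{44414 - \frac{52}{27}} = \sqrt{\frac{1199126}{27}} = \frac{\sqrt{3597378}}{9}$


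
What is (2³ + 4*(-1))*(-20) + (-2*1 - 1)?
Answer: -83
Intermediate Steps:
(2³ + 4*(-1))*(-20) + (-2*1 - 1) = (8 - 4)*(-20) + (-2 - 1) = 4*(-20) - 3 = -80 - 3 = -83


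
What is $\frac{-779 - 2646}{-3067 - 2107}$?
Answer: $\frac{3425}{5174} \approx 0.66196$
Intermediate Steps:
$\frac{-779 - 2646}{-3067 - 2107} = - \frac{3425}{-5174} = \left(-3425\right) \left(- \frac{1}{5174}\right) = \frac{3425}{5174}$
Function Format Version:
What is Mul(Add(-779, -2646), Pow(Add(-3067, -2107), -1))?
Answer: Rational(3425, 5174) ≈ 0.66196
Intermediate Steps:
Mul(Add(-779, -2646), Pow(Add(-3067, -2107), -1)) = Mul(-3425, Pow(-5174, -1)) = Mul(-3425, Rational(-1, 5174)) = Rational(3425, 5174)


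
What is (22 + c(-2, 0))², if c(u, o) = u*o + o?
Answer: 484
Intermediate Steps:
c(u, o) = o + o*u (c(u, o) = o*u + o = o + o*u)
(22 + c(-2, 0))² = (22 + 0*(1 - 2))² = (22 + 0*(-1))² = (22 + 0)² = 22² = 484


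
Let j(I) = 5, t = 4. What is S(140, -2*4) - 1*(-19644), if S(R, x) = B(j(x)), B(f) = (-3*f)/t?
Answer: 78561/4 ≈ 19640.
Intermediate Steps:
B(f) = -3*f/4
S(R, x) = -15/4 (S(R, x) = -¾*5 = -15/4)
S(140, -2*4) - 1*(-19644) = -15/4 - 1*(-19644) = -15/4 + 19644 = 78561/4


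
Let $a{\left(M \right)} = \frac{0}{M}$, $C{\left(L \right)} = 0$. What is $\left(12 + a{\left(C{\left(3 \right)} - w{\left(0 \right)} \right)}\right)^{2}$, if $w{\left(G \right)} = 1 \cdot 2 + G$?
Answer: $144$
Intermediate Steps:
$w{\left(G \right)} = 2 + G$
$a{\left(M \right)} = 0$
$\left(12 + a{\left(C{\left(3 \right)} - w{\left(0 \right)} \right)}\right)^{2} = \left(12 + 0\right)^{2} = 12^{2} = 144$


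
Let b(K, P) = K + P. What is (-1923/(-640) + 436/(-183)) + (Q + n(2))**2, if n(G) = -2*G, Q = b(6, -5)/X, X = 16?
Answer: 3777373/234240 ≈ 16.126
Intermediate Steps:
Q = 1/16 (Q = (6 - 5)/16 = 1*(1/16) = 1/16 ≈ 0.062500)
(-1923/(-640) + 436/(-183)) + (Q + n(2))**2 = (-1923/(-640) + 436/(-183)) + (1/16 - 2*2)**2 = (-1923*(-1/640) + 436*(-1/183)) + (1/16 - 4)**2 = (1923/640 - 436/183) + (-63/16)**2 = 72869/117120 + 3969/256 = 3777373/234240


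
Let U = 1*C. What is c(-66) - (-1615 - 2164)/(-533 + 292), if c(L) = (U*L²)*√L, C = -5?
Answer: -3779/241 - 21780*I*√66 ≈ -15.68 - 1.7694e+5*I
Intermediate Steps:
U = -5 (U = 1*(-5) = -5)
c(L) = -5*L^(5/2) (c(L) = (-5*L²)*√L = -5*L^(5/2))
c(-66) - (-1615 - 2164)/(-533 + 292) = -21780*I*√66 - (-1615 - 2164)/(-533 + 292) = -21780*I*√66 - (-3779)/(-241) = -21780*I*√66 - (-3779)*(-1)/241 = -21780*I*√66 - 1*3779/241 = -21780*I*√66 - 3779/241 = -3779/241 - 21780*I*√66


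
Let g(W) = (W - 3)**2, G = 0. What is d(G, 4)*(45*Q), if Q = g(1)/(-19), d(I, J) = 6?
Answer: -1080/19 ≈ -56.842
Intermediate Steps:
g(W) = (-3 + W)**2
Q = -4/19 (Q = (-3 + 1)**2/(-19) = (-2)**2*(-1/19) = 4*(-1/19) = -4/19 ≈ -0.21053)
d(G, 4)*(45*Q) = 6*(45*(-4/19)) = 6*(-180/19) = -1080/19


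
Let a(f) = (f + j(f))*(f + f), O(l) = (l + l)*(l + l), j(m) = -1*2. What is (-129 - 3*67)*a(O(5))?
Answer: -6468000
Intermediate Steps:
j(m) = -2
O(l) = 4*l**2 (O(l) = (2*l)*(2*l) = 4*l**2)
a(f) = 2*f*(-2 + f) (a(f) = (f - 2)*(f + f) = (-2 + f)*(2*f) = 2*f*(-2 + f))
(-129 - 3*67)*a(O(5)) = (-129 - 3*67)*(2*(4*5**2)*(-2 + 4*5**2)) = (-129 - 201)*(2*(4*25)*(-2 + 4*25)) = -660*100*(-2 + 100) = -660*100*98 = -330*19600 = -6468000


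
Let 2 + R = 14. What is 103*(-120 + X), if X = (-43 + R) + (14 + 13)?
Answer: -12772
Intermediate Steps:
R = 12 (R = -2 + 14 = 12)
X = -4 (X = (-43 + 12) + (14 + 13) = -31 + 27 = -4)
103*(-120 + X) = 103*(-120 - 4) = 103*(-124) = -12772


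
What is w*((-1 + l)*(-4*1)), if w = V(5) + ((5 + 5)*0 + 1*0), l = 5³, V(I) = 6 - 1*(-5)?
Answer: -5456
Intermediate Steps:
V(I) = 11 (V(I) = 6 + 5 = 11)
l = 125
w = 11 (w = 11 + ((5 + 5)*0 + 1*0) = 11 + (10*0 + 0) = 11 + (0 + 0) = 11 + 0 = 11)
w*((-1 + l)*(-4*1)) = 11*((-1 + 125)*(-4*1)) = 11*(124*(-4)) = 11*(-496) = -5456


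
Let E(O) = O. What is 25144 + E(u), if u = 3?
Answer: 25147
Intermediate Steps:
25144 + E(u) = 25144 + 3 = 25147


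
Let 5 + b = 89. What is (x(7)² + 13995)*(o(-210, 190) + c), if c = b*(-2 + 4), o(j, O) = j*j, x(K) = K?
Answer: 621699792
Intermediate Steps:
b = 84 (b = -5 + 89 = 84)
o(j, O) = j²
c = 168 (c = 84*(-2 + 4) = 84*2 = 168)
(x(7)² + 13995)*(o(-210, 190) + c) = (7² + 13995)*((-210)² + 168) = (49 + 13995)*(44100 + 168) = 14044*44268 = 621699792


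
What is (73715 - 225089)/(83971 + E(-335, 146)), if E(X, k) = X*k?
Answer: -50458/11687 ≈ -4.3174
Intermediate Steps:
(73715 - 225089)/(83971 + E(-335, 146)) = (73715 - 225089)/(83971 - 335*146) = -151374/(83971 - 48910) = -151374/35061 = -151374*1/35061 = -50458/11687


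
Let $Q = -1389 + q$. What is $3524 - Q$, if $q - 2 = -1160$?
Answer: $6071$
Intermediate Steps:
$q = -1158$ ($q = 2 - 1160 = -1158$)
$Q = -2547$ ($Q = -1389 - 1158 = -2547$)
$3524 - Q = 3524 - -2547 = 3524 + 2547 = 6071$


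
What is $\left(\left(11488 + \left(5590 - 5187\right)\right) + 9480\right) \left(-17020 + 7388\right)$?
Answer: $-205845472$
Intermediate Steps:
$\left(\left(11488 + \left(5590 - 5187\right)\right) + 9480\right) \left(-17020 + 7388\right) = \left(\left(11488 + 403\right) + 9480\right) \left(-9632\right) = \left(11891 + 9480\right) \left(-9632\right) = 21371 \left(-9632\right) = -205845472$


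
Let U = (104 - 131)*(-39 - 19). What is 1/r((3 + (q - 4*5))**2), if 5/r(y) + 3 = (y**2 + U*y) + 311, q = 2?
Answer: 403283/5 ≈ 80657.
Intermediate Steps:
U = 1566 (U = -27*(-58) = 1566)
r(y) = 5/(308 + y**2 + 1566*y) (r(y) = 5/(-3 + ((y**2 + 1566*y) + 311)) = 5/(-3 + (311 + y**2 + 1566*y)) = 5/(308 + y**2 + 1566*y))
1/r((3 + (q - 4*5))**2) = 1/(5/(308 + ((3 + (2 - 4*5))**2)**2 + 1566*(3 + (2 - 4*5))**2)) = 1/(5/(308 + ((3 + (2 - 20))**2)**2 + 1566*(3 + (2 - 20))**2)) = 1/(5/(308 + ((3 - 18)**2)**2 + 1566*(3 - 18)**2)) = 1/(5/(308 + ((-15)**2)**2 + 1566*(-15)**2)) = 1/(5/(308 + 225**2 + 1566*225)) = 1/(5/(308 + 50625 + 352350)) = 1/(5/403283) = 403283/5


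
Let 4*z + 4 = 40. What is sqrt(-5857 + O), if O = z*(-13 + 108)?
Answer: I*sqrt(5002) ≈ 70.725*I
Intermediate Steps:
z = 9 (z = -1 + (1/4)*40 = -1 + 10 = 9)
O = 855 (O = 9*(-13 + 108) = 9*95 = 855)
sqrt(-5857 + O) = sqrt(-5857 + 855) = sqrt(-5002) = I*sqrt(5002)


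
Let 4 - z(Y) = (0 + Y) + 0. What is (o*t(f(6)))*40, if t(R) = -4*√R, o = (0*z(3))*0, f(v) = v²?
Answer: 0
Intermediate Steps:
z(Y) = 4 - Y (z(Y) = 4 - ((0 + Y) + 0) = 4 - (Y + 0) = 4 - Y)
o = 0 (o = (0*(4 - 1*3))*0 = (0*(4 - 3))*0 = (0*1)*0 = 0*0 = 0)
(o*t(f(6)))*40 = (0*(-4*√(6²)))*40 = (0*(-4*√36))*40 = (0*(-4*6))*40 = (0*(-24))*40 = 0*40 = 0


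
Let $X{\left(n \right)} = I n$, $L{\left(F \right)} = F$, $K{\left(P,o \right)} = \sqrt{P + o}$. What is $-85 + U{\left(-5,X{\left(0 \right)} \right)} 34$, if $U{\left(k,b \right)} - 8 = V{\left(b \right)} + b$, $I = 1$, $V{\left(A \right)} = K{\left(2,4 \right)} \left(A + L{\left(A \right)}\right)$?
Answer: $187$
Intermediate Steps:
$V{\left(A \right)} = 2 A \sqrt{6}$ ($V{\left(A \right)} = \sqrt{2 + 4} \left(A + A\right) = \sqrt{6} \cdot 2 A = 2 A \sqrt{6}$)
$X{\left(n \right)} = n$ ($X{\left(n \right)} = 1 n = n$)
$U{\left(k,b \right)} = 8 + b + 2 b \sqrt{6}$ ($U{\left(k,b \right)} = 8 + \left(2 b \sqrt{6} + b\right) = 8 + \left(b + 2 b \sqrt{6}\right) = 8 + b + 2 b \sqrt{6}$)
$-85 + U{\left(-5,X{\left(0 \right)} \right)} 34 = -85 + \left(8 + 0 + 2 \cdot 0 \sqrt{6}\right) 34 = -85 + \left(8 + 0 + 0\right) 34 = -85 + 8 \cdot 34 = -85 + 272 = 187$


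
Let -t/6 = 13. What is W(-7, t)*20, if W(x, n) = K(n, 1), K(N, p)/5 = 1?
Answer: 100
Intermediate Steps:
K(N, p) = 5 (K(N, p) = 5*1 = 5)
t = -78 (t = -6*13 = -78)
W(x, n) = 5
W(-7, t)*20 = 5*20 = 100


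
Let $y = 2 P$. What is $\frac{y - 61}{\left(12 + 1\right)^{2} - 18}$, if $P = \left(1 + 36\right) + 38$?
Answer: $\frac{89}{151} \approx 0.5894$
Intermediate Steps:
$P = 75$ ($P = 37 + 38 = 75$)
$y = 150$ ($y = 2 \cdot 75 = 150$)
$\frac{y - 61}{\left(12 + 1\right)^{2} - 18} = \frac{150 - 61}{\left(12 + 1\right)^{2} - 18} = \frac{150 + \left(-215 + 154\right)}{13^{2} - 18} = \frac{150 - 61}{169 - 18} = \frac{89}{151}$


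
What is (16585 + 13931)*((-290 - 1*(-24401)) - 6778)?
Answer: 528933828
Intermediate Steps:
(16585 + 13931)*((-290 - 1*(-24401)) - 6778) = 30516*((-290 + 24401) - 6778) = 30516*(24111 - 6778) = 30516*17333 = 528933828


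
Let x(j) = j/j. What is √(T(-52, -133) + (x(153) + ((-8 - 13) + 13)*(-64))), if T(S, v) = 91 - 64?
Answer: 6*√15 ≈ 23.238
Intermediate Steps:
T(S, v) = 27
x(j) = 1
√(T(-52, -133) + (x(153) + ((-8 - 13) + 13)*(-64))) = √(27 + (1 + ((-8 - 13) + 13)*(-64))) = √(27 + (1 + (-21 + 13)*(-64))) = √(27 + (1 - 8*(-64))) = √(27 + (1 + 512)) = √(27 + 513) = √540 = 6*√15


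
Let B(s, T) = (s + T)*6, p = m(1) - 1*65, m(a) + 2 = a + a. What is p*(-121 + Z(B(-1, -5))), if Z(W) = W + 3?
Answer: 10010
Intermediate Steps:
m(a) = -2 + 2*a (m(a) = -2 + (a + a) = -2 + 2*a)
p = -65 (p = (-2 + 2*1) - 1*65 = (-2 + 2) - 65 = 0 - 65 = -65)
B(s, T) = 6*T + 6*s (B(s, T) = (T + s)*6 = 6*T + 6*s)
Z(W) = 3 + W
p*(-121 + Z(B(-1, -5))) = -65*(-121 + (3 + (6*(-5) + 6*(-1)))) = -65*(-121 + (3 + (-30 - 6))) = -65*(-121 + (3 - 36)) = -65*(-121 - 33) = -65*(-154) = 10010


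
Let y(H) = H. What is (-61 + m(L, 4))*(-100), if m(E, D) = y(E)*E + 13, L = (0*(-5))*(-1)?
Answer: 4800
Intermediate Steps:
L = 0 (L = 0*(-1) = 0)
m(E, D) = 13 + E² (m(E, D) = E*E + 13 = E² + 13 = 13 + E²)
(-61 + m(L, 4))*(-100) = (-61 + (13 + 0²))*(-100) = (-61 + (13 + 0))*(-100) = (-61 + 13)*(-100) = -48*(-100) = 4800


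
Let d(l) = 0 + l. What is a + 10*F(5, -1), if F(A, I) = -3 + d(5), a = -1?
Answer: 19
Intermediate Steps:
d(l) = l
F(A, I) = 2 (F(A, I) = -3 + 5 = 2)
a + 10*F(5, -1) = -1 + 10*2 = -1 + 20 = 19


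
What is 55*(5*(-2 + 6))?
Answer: 1100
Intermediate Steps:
55*(5*(-2 + 6)) = 55*(5*4) = 55*20 = 1100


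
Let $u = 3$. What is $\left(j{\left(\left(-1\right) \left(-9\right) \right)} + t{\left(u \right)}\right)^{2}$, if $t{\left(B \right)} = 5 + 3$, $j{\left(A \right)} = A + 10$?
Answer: $729$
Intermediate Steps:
$j{\left(A \right)} = 10 + A$
$t{\left(B \right)} = 8$
$\left(j{\left(\left(-1\right) \left(-9\right) \right)} + t{\left(u \right)}\right)^{2} = \left(\left(10 - -9\right) + 8\right)^{2} = \left(\left(10 + 9\right) + 8\right)^{2} = \left(19 + 8\right)^{2} = 27^{2} = 729$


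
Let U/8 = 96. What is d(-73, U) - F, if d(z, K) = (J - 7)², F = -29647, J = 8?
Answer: 29648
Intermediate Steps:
U = 768 (U = 8*96 = 768)
d(z, K) = 1 (d(z, K) = (8 - 7)² = 1² = 1)
d(-73, U) - F = 1 - 1*(-29647) = 1 + 29647 = 29648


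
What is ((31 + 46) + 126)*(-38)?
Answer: -7714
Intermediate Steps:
((31 + 46) + 126)*(-38) = (77 + 126)*(-38) = 203*(-38) = -7714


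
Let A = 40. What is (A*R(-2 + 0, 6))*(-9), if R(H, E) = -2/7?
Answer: 720/7 ≈ 102.86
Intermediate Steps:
R(H, E) = -2/7 (R(H, E) = -2*⅐ = -2/7)
(A*R(-2 + 0, 6))*(-9) = (40*(-2/7))*(-9) = -80/7*(-9) = 720/7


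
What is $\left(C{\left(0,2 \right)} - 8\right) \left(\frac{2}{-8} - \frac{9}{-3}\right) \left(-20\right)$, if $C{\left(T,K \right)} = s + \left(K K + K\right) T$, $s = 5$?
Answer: $165$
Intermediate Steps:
$C{\left(T,K \right)} = 5 + T \left(K + K^{2}\right)$ ($C{\left(T,K \right)} = 5 + \left(K K + K\right) T = 5 + \left(K^{2} + K\right) T = 5 + \left(K + K^{2}\right) T = 5 + T \left(K + K^{2}\right)$)
$\left(C{\left(0,2 \right)} - 8\right) \left(\frac{2}{-8} - \frac{9}{-3}\right) \left(-20\right) = \left(\left(5 + 2 \cdot 0 + 0 \cdot 2^{2}\right) - 8\right) \left(\frac{2}{-8} - \frac{9}{-3}\right) \left(-20\right) = \left(\left(5 + 0 + 0 \cdot 4\right) - 8\right) \left(2 \left(- \frac{1}{8}\right) - -3\right) \left(-20\right) = \left(\left(5 + 0 + 0\right) - 8\right) \left(- \frac{1}{4} + 3\right) \left(-20\right) = \left(5 - 8\right) \frac{11}{4} \left(-20\right) = \left(-3\right) \frac{11}{4} \left(-20\right) = \left(- \frac{33}{4}\right) \left(-20\right) = 165$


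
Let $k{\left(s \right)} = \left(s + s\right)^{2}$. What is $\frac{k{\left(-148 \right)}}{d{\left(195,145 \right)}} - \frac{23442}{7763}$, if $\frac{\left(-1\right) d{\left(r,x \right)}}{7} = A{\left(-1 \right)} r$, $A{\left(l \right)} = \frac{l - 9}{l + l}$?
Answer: $- \frac{120022094}{7568925} \approx -15.857$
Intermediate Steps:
$A{\left(l \right)} = \frac{-9 + l}{2 l}$
$k{\left(s \right)} = 4 s^{2}$ ($k{\left(s \right)} = \left(2 s\right)^{2} = 4 s^{2}$)
$d{\left(r,x \right)} = - 35 r$ ($d{\left(r,x \right)} = - 7 \frac{-9 - 1}{2 \left(-1\right)} r = - 7 \cdot \frac{1}{2} \left(-1\right) \left(-10\right) r = - 7 \cdot 5 r = - 35 r$)
$\frac{k{\left(-148 \right)}}{d{\left(195,145 \right)}} - \frac{23442}{7763} = \frac{4 \left(-148\right)^{2}}{\left(-35\right) 195} - \frac{23442}{7763} = \frac{4 \cdot 21904}{-6825} - \frac{23442}{7763} = 87616 \left(- \frac{1}{6825}\right) - \frac{23442}{7763} = - \frac{87616}{6825} - \frac{23442}{7763} = - \frac{120022094}{7568925}$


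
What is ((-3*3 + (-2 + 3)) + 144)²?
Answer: 18496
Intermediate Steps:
((-3*3 + (-2 + 3)) + 144)² = ((-9 + 1) + 144)² = (-8 + 144)² = 136² = 18496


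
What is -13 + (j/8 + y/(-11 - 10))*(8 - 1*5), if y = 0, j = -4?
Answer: -29/2 ≈ -14.500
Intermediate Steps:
-13 + (j/8 + y/(-11 - 10))*(8 - 1*5) = -13 + (-4/8 + 0/(-11 - 10))*(8 - 1*5) = -13 + (-4*⅛ + 0/(-21))*(8 - 5) = -13 + (-½ + 0*(-1/21))*3 = -13 + (-½ + 0)*3 = -13 - ½*3 = -13 - 3/2 = -29/2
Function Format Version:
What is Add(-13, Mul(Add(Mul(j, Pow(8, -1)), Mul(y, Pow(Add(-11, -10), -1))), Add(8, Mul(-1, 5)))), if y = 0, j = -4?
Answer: Rational(-29, 2) ≈ -14.500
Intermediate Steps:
Add(-13, Mul(Add(Mul(j, Pow(8, -1)), Mul(y, Pow(Add(-11, -10), -1))), Add(8, Mul(-1, 5)))) = Add(-13, Mul(Add(Mul(-4, Pow(8, -1)), Mul(0, Pow(Add(-11, -10), -1))), Add(8, Mul(-1, 5)))) = Add(-13, Mul(Add(Mul(-4, Rational(1, 8)), Mul(0, Pow(-21, -1))), Add(8, -5))) = Add(-13, Mul(Add(Rational(-1, 2), Mul(0, Rational(-1, 21))), 3)) = Add(-13, Mul(Add(Rational(-1, 2), 0), 3)) = Add(-13, Mul(Rational(-1, 2), 3)) = Add(-13, Rational(-3, 2)) = Rational(-29, 2)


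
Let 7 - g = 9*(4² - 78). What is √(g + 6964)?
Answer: √7529 ≈ 86.770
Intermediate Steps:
g = 565 (g = 7 - 9*(4² - 78) = 7 - 9*(16 - 78) = 7 - 9*(-62) = 7 - 1*(-558) = 7 + 558 = 565)
√(g + 6964) = √(565 + 6964) = √7529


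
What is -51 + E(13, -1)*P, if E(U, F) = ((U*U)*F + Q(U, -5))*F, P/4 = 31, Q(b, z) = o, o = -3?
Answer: 21277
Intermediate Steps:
Q(b, z) = -3
P = 124 (P = 4*31 = 124)
E(U, F) = F*(-3 + F*U²) (E(U, F) = ((U*U)*F - 3)*F = (U²*F - 3)*F = (F*U² - 3)*F = (-3 + F*U²)*F = F*(-3 + F*U²))
-51 + E(13, -1)*P = -51 - (-3 - 1*13²)*124 = -51 - (-3 - 1*169)*124 = -51 - (-3 - 169)*124 = -51 - 1*(-172)*124 = -51 + 172*124 = -51 + 21328 = 21277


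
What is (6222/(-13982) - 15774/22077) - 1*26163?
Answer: -122369224534/4676979 ≈ -26164.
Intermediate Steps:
(6222/(-13982) - 15774/22077) - 1*26163 = (6222*(-1/13982) - 15774*1/22077) - 26163 = (-3111/6991 - 478/669) - 26163 = -5422957/4676979 - 26163 = -122369224534/4676979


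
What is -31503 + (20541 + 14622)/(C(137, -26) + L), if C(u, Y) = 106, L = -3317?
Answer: -101191296/3211 ≈ -31514.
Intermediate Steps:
-31503 + (20541 + 14622)/(C(137, -26) + L) = -31503 + (20541 + 14622)/(106 - 3317) = -31503 + 35163/(-3211) = -31503 + 35163*(-1/3211) = -31503 - 35163/3211 = -101191296/3211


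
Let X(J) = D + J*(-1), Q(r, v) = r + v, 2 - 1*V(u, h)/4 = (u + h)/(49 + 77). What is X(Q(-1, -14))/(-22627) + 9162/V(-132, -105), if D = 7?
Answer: 197885131/335291 ≈ 590.19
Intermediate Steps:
V(u, h) = 8 - 2*h/63 - 2*u/63 (V(u, h) = 8 - 4*(u + h)/(49 + 77) = 8 - 4*(h + u)/126 = 8 - 4*(h/126 + u/126) = 8 + (-2*h/63 - 2*u/63) = 8 - 2*h/63 - 2*u/63)
X(J) = 7 - J (X(J) = 7 + J*(-1) = 7 - J)
X(Q(-1, -14))/(-22627) + 9162/V(-132, -105) = (7 - (-1 - 14))/(-22627) + 9162/(8 - 2/63*(-105) - 2/63*(-132)) = (7 - 1*(-15))*(-1/22627) + 9162/(8 + 10/3 + 88/21) = (7 + 15)*(-1/22627) + 9162/(326/21) = 22*(-1/22627) + 9162*(21/326) = -2/2057 + 96201/163 = 197885131/335291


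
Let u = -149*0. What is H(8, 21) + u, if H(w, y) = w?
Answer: 8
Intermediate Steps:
u = 0
H(8, 21) + u = 8 + 0 = 8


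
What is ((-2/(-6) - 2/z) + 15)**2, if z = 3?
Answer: 1936/9 ≈ 215.11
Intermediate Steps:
((-2/(-6) - 2/z) + 15)**2 = ((-2/(-6) - 2/3) + 15)**2 = ((-2*(-1/6) - 2*1/3) + 15)**2 = ((1/3 - 2/3) + 15)**2 = (-1/3 + 15)**2 = (44/3)**2 = 1936/9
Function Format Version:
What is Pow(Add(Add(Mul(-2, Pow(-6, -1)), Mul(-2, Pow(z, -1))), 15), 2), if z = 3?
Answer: Rational(1936, 9) ≈ 215.11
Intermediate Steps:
Pow(Add(Add(Mul(-2, Pow(-6, -1)), Mul(-2, Pow(z, -1))), 15), 2) = Pow(Add(Add(Mul(-2, Pow(-6, -1)), Mul(-2, Pow(3, -1))), 15), 2) = Pow(Add(Add(Mul(-2, Rational(-1, 6)), Mul(-2, Rational(1, 3))), 15), 2) = Pow(Add(Add(Rational(1, 3), Rational(-2, 3)), 15), 2) = Pow(Add(Rational(-1, 3), 15), 2) = Pow(Rational(44, 3), 2) = Rational(1936, 9)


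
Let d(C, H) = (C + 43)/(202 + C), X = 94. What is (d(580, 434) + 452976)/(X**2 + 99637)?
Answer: 354227855/84825886 ≈ 4.1759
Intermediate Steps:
d(C, H) = (43 + C)/(202 + C)
(d(580, 434) + 452976)/(X**2 + 99637) = ((43 + 580)/(202 + 580) + 452976)/(94**2 + 99637) = (623/782 + 452976)/(8836 + 99637) = ((1/782)*623 + 452976)/108473 = (623/782 + 452976)*(1/108473) = (354227855/782)*(1/108473) = 354227855/84825886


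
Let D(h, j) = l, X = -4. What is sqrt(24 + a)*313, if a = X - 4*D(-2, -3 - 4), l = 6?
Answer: 626*I ≈ 626.0*I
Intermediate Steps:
D(h, j) = 6
a = -28 (a = -4 - 4*6 = -4 - 24 = -28)
sqrt(24 + a)*313 = sqrt(24 - 28)*313 = sqrt(-4)*313 = (2*I)*313 = 626*I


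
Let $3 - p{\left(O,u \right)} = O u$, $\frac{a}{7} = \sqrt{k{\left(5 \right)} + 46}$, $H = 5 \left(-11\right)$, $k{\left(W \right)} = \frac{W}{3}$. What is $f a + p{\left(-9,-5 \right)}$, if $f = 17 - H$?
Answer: $-42 + 168 \sqrt{429} \approx 3437.7$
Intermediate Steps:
$k{\left(W \right)} = \frac{W}{3}$ ($k{\left(W \right)} = W \frac{1}{3} = \frac{W}{3}$)
$H = -55$
$f = 72$ ($f = 17 - -55 = 17 + 55 = 72$)
$a = \frac{7 \sqrt{429}}{3}$ ($a = 7 \sqrt{\frac{1}{3} \cdot 5 + 46} = 7 \sqrt{\frac{5}{3} + 46} = 7 \sqrt{\frac{143}{3}} = 7 \frac{\sqrt{429}}{3} = \frac{7 \sqrt{429}}{3} \approx 48.329$)
$p{\left(O,u \right)} = 3 - O u$
$f a + p{\left(-9,-5 \right)} = 72 \frac{7 \sqrt{429}}{3} + \left(3 - \left(-9\right) \left(-5\right)\right) = 168 \sqrt{429} + \left(3 - 45\right) = 168 \sqrt{429} - 42 = -42 + 168 \sqrt{429}$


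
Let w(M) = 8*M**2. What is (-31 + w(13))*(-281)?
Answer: -371201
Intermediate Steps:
(-31 + w(13))*(-281) = (-31 + 8*13**2)*(-281) = (-31 + 8*169)*(-281) = (-31 + 1352)*(-281) = 1321*(-281) = -371201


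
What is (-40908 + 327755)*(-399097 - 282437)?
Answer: -195495983298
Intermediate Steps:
(-40908 + 327755)*(-399097 - 282437) = 286847*(-681534) = -195495983298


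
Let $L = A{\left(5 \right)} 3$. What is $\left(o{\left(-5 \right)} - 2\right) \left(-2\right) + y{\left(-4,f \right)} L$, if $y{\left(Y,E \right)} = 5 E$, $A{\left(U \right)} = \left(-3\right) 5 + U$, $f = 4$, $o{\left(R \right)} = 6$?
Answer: $-608$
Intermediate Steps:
$A{\left(U \right)} = -15 + U$
$L = -30$ ($L = \left(-15 + 5\right) 3 = \left(-10\right) 3 = -30$)
$\left(o{\left(-5 \right)} - 2\right) \left(-2\right) + y{\left(-4,f \right)} L = \left(6 - 2\right) \left(-2\right) + 5 \cdot 4 \left(-30\right) = 4 \left(-2\right) + 20 \left(-30\right) = -8 - 600 = -608$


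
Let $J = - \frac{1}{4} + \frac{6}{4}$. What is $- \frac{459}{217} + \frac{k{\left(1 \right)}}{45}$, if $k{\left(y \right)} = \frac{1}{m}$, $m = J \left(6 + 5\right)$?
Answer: $- \frac{1135157}{537075} \approx -2.1136$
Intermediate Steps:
$J = \frac{5}{4}$ ($J = \left(-1\right) \frac{1}{4} + 6 \cdot \frac{1}{4} = - \frac{1}{4} + \frac{3}{2} = \frac{5}{4} \approx 1.25$)
$m = \frac{55}{4}$ ($m = \frac{5 \left(6 + 5\right)}{4} = \frac{5}{4} \cdot 11 = \frac{55}{4} \approx 13.75$)
$k{\left(y \right)} = \frac{4}{55}$ ($k{\left(y \right)} = \frac{1}{\frac{55}{4}} = \frac{4}{55}$)
$- \frac{459}{217} + \frac{k{\left(1 \right)}}{45} = - \frac{459}{217} + \frac{4}{55 \cdot 45} = \left(-459\right) \frac{1}{217} + \frac{4}{55} \cdot \frac{1}{45} = - \frac{459}{217} + \frac{4}{2475} = - \frac{1135157}{537075}$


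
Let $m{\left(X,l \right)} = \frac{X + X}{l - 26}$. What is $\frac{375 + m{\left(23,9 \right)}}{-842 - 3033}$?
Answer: $- \frac{6329}{65875} \approx -0.096076$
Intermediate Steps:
$m{\left(X,l \right)} = \frac{2 X}{-26 + l}$
$\frac{375 + m{\left(23,9 \right)}}{-842 - 3033} = \frac{375 + 2 \cdot 23 \frac{1}{-26 + 9}}{-842 - 3033} = \frac{375 + 2 \cdot 23 \frac{1}{-17}}{-3875} = \left(375 + 2 \cdot 23 \left(- \frac{1}{17}\right)\right) \left(- \frac{1}{3875}\right) = \left(375 - \frac{46}{17}\right) \left(- \frac{1}{3875}\right) = \frac{6329}{17} \left(- \frac{1}{3875}\right) = - \frac{6329}{65875}$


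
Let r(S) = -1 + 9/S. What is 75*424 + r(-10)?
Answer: 317981/10 ≈ 31798.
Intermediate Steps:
75*424 + r(-10) = 75*424 + (9 - 1*(-10))/(-10) = 31800 - (9 + 10)/10 = 31800 - ⅒*19 = 31800 - 19/10 = 317981/10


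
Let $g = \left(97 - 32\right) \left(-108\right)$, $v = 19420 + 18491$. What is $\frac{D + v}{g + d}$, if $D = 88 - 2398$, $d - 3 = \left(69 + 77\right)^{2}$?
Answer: $\frac{35601}{14299} \approx 2.4898$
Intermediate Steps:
$v = 37911$
$d = 21319$ ($d = 3 + \left(69 + 77\right)^{2} = 3 + 146^{2} = 3 + 21316 = 21319$)
$g = -7020$ ($g = 65 \left(-108\right) = -7020$)
$D = -2310$ ($D = 88 - 2398 = -2310$)
$\frac{D + v}{g + d} = \frac{-2310 + 37911}{-7020 + 21319} = \frac{35601}{14299}$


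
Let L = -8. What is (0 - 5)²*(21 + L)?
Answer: 325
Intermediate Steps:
(0 - 5)²*(21 + L) = (0 - 5)²*(21 - 8) = (-5)²*13 = 25*13 = 325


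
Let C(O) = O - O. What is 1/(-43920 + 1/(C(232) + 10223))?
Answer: -10223/448994159 ≈ -2.2769e-5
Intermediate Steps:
C(O) = 0
1/(-43920 + 1/(C(232) + 10223)) = 1/(-43920 + 1/(0 + 10223)) = 1/(-43920 + 1/10223) = 1/(-448994159/10223) = -10223/448994159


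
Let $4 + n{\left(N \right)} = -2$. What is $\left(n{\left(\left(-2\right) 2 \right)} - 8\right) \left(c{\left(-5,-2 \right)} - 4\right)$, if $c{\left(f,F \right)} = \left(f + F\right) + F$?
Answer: $182$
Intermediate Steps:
$n{\left(N \right)} = -6$ ($n{\left(N \right)} = -4 - 2 = -6$)
$c{\left(f,F \right)} = f + 2 F$ ($c{\left(f,F \right)} = \left(F + f\right) + F = f + 2 F$)
$\left(n{\left(\left(-2\right) 2 \right)} - 8\right) \left(c{\left(-5,-2 \right)} - 4\right) = \left(-6 - 8\right) \left(\left(-5 + 2 \left(-2\right)\right) - 4\right) = - 14 \left(\left(-5 - 4\right) - 4\right) = - 14 \left(-9 - 4\right) = \left(-14\right) \left(-13\right) = 182$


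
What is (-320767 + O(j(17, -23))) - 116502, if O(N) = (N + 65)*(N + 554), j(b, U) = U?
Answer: -414967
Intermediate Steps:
O(N) = (65 + N)*(554 + N)
(-320767 + O(j(17, -23))) - 116502 = (-320767 + (36010 + (-23)² + 619*(-23))) - 116502 = (-320767 + (36010 + 529 - 14237)) - 116502 = (-320767 + 22302) - 116502 = -298465 - 116502 = -414967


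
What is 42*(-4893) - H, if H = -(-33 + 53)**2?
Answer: -205106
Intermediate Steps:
H = -400 (H = -1*20**2 = -1*400 = -400)
42*(-4893) - H = 42*(-4893) - 1*(-400) = -205506 + 400 = -205106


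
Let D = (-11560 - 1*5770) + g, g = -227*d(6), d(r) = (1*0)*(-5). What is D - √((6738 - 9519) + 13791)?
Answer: -17330 - √11010 ≈ -17435.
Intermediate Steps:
d(r) = 0 (d(r) = 0*(-5) = 0)
g = 0 (g = -227*0 = 0)
D = -17330 (D = (-11560 - 1*5770) + 0 = (-11560 - 5770) + 0 = -17330 + 0 = -17330)
D - √((6738 - 9519) + 13791) = -17330 - √((6738 - 9519) + 13791) = -17330 - √(-2781 + 13791) = -17330 - √11010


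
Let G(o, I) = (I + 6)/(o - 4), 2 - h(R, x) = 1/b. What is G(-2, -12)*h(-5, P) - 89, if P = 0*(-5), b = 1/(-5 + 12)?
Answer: -94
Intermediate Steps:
b = ⅐ (b = 1/7 = ⅐ ≈ 0.14286)
P = 0
h(R, x) = -5 (h(R, x) = 2 - 1/⅐ = 2 - 1*7 = 2 - 7 = -5)
G(o, I) = (6 + I)/(-4 + o)
G(-2, -12)*h(-5, P) - 89 = ((6 - 12)/(-4 - 2))*(-5) - 89 = (-6/(-6))*(-5) - 89 = -⅙*(-6)*(-5) - 89 = 1*(-5) - 89 = -5 - 89 = -94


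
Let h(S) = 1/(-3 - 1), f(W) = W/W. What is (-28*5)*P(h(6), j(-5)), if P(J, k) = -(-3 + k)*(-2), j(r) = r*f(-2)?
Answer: 2240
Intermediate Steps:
f(W) = 1
j(r) = r (j(r) = r*1 = r)
h(S) = -¼ (h(S) = 1/(-4) = -¼)
P(J, k) = -6 + 2*k (P(J, k) = (3 - k)*(-2) = -6 + 2*k)
(-28*5)*P(h(6), j(-5)) = (-28*5)*(-6 + 2*(-5)) = -140*(-6 - 10) = -140*(-16) = 2240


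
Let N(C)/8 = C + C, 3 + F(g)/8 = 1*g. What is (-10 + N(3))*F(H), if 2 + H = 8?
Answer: 912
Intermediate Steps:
H = 6 (H = -2 + 8 = 6)
F(g) = -24 + 8*g (F(g) = -24 + 8*(1*g) = -24 + 8*g)
N(C) = 16*C (N(C) = 8*(C + C) = 8*(2*C) = 16*C)
(-10 + N(3))*F(H) = (-10 + 16*3)*(-24 + 8*6) = (-10 + 48)*(-24 + 48) = 38*24 = 912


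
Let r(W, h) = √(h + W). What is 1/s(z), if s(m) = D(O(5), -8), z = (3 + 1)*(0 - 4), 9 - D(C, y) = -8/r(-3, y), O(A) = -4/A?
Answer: 99/955 + 8*I*√11/955 ≈ 0.10366 + 0.027783*I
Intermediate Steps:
r(W, h) = √(W + h)
D(C, y) = 9 + 8/√(-3 + y) (D(C, y) = 9 - (-8)/(√(-3 + y)) = 9 - (-8)/√(-3 + y) = 9 + 8/√(-3 + y))
z = -16 (z = 4*(-4) = -16)
s(m) = 9 - 8*I*√11/11 (s(m) = 9 + 8/√(-3 - 8) = 9 + 8/√(-11) = 9 + 8*(-I*√11/11) = 9 - 8*I*√11/11)
1/s(z) = 1/(9 - 8*I*√11/11)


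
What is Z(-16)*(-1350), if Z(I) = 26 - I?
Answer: -56700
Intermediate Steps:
Z(-16)*(-1350) = (26 - 1*(-16))*(-1350) = (26 + 16)*(-1350) = 42*(-1350) = -56700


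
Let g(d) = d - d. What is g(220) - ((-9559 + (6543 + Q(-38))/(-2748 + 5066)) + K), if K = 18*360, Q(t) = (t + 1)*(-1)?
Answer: 3565271/1159 ≈ 3076.2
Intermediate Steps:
g(d) = 0
Q(t) = -1 - t (Q(t) = (1 + t)*(-1) = -1 - t)
K = 6480
g(220) - ((-9559 + (6543 + Q(-38))/(-2748 + 5066)) + K) = 0 - ((-9559 + (6543 + (-1 - 1*(-38)))/(-2748 + 5066)) + 6480) = 0 - ((-9559 + (6543 + (-1 + 38))/2318) + 6480) = 0 - ((-9559 + (6543 + 37)*(1/2318)) + 6480) = 0 - ((-9559 + 6580*(1/2318)) + 6480) = 0 - ((-9559 + 3290/1159) + 6480) = 0 - (-11075591/1159 + 6480) = 0 - 1*(-3565271/1159) = 0 + 3565271/1159 = 3565271/1159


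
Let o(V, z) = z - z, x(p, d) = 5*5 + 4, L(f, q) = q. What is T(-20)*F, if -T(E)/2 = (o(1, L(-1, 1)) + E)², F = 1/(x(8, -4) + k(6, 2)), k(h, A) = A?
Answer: -800/31 ≈ -25.806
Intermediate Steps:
x(p, d) = 29 (x(p, d) = 25 + 4 = 29)
F = 1/31 (F = 1/(29 + 2) = 1/31 ≈ 0.032258)
o(V, z) = 0
T(E) = -2*E² (T(E) = -2*(0 + E)² = -2*E²)
T(-20)*F = -2*(-20)²*(1/31) = -2*400*(1/31) = -800*1/31 = -800/31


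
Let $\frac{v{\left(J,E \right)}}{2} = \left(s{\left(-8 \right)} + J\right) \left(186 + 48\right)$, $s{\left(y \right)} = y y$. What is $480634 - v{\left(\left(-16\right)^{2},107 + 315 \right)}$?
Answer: $330874$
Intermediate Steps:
$s{\left(y \right)} = y^{2}$
$v{\left(J,E \right)} = 29952 + 468 J$ ($v{\left(J,E \right)} = 2 \left(\left(-8\right)^{2} + J\right) \left(186 + 48\right) = 2 \left(64 + J\right) 234 = 2 \left(14976 + 234 J\right) = 29952 + 468 J$)
$480634 - v{\left(\left(-16\right)^{2},107 + 315 \right)} = 480634 - \left(29952 + 468 \left(-16\right)^{2}\right) = 480634 - \left(29952 + 468 \cdot 256\right) = 480634 - \left(29952 + 119808\right) = 480634 - 149760 = 330874$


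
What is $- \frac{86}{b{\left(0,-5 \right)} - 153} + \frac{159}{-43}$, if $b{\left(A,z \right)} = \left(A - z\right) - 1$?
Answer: $- \frac{19993}{6407} \approx -3.1205$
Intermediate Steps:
$b{\left(A,z \right)} = -1 + A - z$
$- \frac{86}{b{\left(0,-5 \right)} - 153} + \frac{159}{-43} = - \frac{86}{\left(-1 + 0 - -5\right) - 153} + \frac{159}{-43} = - \frac{86}{\left(-1 + 0 + 5\right) - 153} + 159 \left(- \frac{1}{43}\right) = - \frac{86}{4 - 153} - \frac{159}{43} = - \frac{86}{-149} - \frac{159}{43} = \left(-86\right) \left(- \frac{1}{149}\right) - \frac{159}{43} = \frac{86}{149} - \frac{159}{43} = - \frac{19993}{6407}$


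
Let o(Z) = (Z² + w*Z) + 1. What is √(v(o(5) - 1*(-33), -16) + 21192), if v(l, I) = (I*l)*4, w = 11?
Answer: 6*√386 ≈ 117.88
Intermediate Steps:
o(Z) = 1 + Z² + 11*Z (o(Z) = (Z² + 11*Z) + 1 = 1 + Z² + 11*Z)
v(l, I) = 4*I*l
√(v(o(5) - 1*(-33), -16) + 21192) = √(4*(-16)*((1 + 5² + 11*5) - 1*(-33)) + 21192) = √(4*(-16)*((1 + 25 + 55) + 33) + 21192) = √(4*(-16)*(81 + 33) + 21192) = √(4*(-16)*114 + 21192) = √(-7296 + 21192) = √13896 = 6*√386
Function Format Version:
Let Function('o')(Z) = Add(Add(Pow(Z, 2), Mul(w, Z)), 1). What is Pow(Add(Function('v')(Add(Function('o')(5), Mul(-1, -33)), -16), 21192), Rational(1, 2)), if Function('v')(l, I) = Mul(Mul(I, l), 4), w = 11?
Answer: Mul(6, Pow(386, Rational(1, 2))) ≈ 117.88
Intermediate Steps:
Function('o')(Z) = Add(1, Pow(Z, 2), Mul(11, Z)) (Function('o')(Z) = Add(Add(Pow(Z, 2), Mul(11, Z)), 1) = Add(1, Pow(Z, 2), Mul(11, Z)))
Function('v')(l, I) = Mul(4, I, l)
Pow(Add(Function('v')(Add(Function('o')(5), Mul(-1, -33)), -16), 21192), Rational(1, 2)) = Pow(Add(Mul(4, -16, Add(Add(1, Pow(5, 2), Mul(11, 5)), Mul(-1, -33))), 21192), Rational(1, 2)) = Pow(Add(Mul(4, -16, Add(Add(1, 25, 55), 33)), 21192), Rational(1, 2)) = Pow(Add(Mul(4, -16, Add(81, 33)), 21192), Rational(1, 2)) = Pow(Add(Mul(4, -16, 114), 21192), Rational(1, 2)) = Pow(Add(-7296, 21192), Rational(1, 2)) = Pow(13896, Rational(1, 2)) = Mul(6, Pow(386, Rational(1, 2)))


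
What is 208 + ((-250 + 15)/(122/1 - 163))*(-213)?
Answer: -41527/41 ≈ -1012.9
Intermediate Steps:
208 + ((-250 + 15)/(122/1 - 163))*(-213) = 208 - 235/(122*1 - 163)*(-213) = 208 - 235/(122 - 163)*(-213) = 208 - 235/(-41)*(-213) = 208 - 235*(-1/41)*(-213) = 208 + (235/41)*(-213) = 208 - 50055/41 = -41527/41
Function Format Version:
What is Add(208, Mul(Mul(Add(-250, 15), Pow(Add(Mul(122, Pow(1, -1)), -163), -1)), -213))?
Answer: Rational(-41527, 41) ≈ -1012.9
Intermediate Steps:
Add(208, Mul(Mul(Add(-250, 15), Pow(Add(Mul(122, Pow(1, -1)), -163), -1)), -213)) = Add(208, Mul(Mul(-235, Pow(Add(Mul(122, 1), -163), -1)), -213)) = Add(208, Mul(Mul(-235, Pow(Add(122, -163), -1)), -213)) = Add(208, Mul(Mul(-235, Pow(-41, -1)), -213)) = Add(208, Mul(Mul(-235, Rational(-1, 41)), -213)) = Add(208, Mul(Rational(235, 41), -213)) = Add(208, Rational(-50055, 41)) = Rational(-41527, 41)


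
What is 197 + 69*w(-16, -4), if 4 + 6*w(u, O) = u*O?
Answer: 887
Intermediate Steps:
w(u, O) = -⅔ + O*u/6 (w(u, O) = -⅔ + (u*O)/6 = -⅔ + (O*u)/6 = -⅔ + O*u/6)
197 + 69*w(-16, -4) = 197 + 69*(-⅔ + (⅙)*(-4)*(-16)) = 197 + 69*(-⅔ + 32/3) = 197 + 69*10 = 197 + 690 = 887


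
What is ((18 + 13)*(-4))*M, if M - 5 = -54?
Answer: 6076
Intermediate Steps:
M = -49 (M = 5 - 54 = -49)
((18 + 13)*(-4))*M = ((18 + 13)*(-4))*(-49) = (31*(-4))*(-49) = -124*(-49) = 6076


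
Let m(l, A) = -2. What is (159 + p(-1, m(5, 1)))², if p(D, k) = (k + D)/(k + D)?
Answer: 25600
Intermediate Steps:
p(D, k) = 1 (p(D, k) = (D + k)/(D + k) = 1)
(159 + p(-1, m(5, 1)))² = (159 + 1)² = 160² = 25600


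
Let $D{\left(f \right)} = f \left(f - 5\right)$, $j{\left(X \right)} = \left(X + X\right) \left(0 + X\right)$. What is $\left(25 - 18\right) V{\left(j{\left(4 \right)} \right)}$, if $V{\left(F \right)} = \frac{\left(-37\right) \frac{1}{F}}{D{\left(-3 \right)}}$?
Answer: $- \frac{259}{768} \approx -0.33724$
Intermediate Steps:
$j{\left(X \right)} = 2 X^{2}$ ($j{\left(X \right)} = 2 X X = 2 X^{2}$)
$D{\left(f \right)} = f \left(-5 + f\right)$
$V{\left(F \right)} = - \frac{37}{24 F}$ ($V{\left(F \right)} = \frac{\left(-37\right) \frac{1}{F}}{\left(-3\right) \left(-5 - 3\right)} = \frac{\left(-37\right) \frac{1}{F}}{\left(-3\right) \left(-8\right)} = \frac{\left(-37\right) \frac{1}{F}}{24} = - \frac{37}{F} \frac{1}{24} = - \frac{37}{24 F}$)
$\left(25 - 18\right) V{\left(j{\left(4 \right)} \right)} = \left(25 - 18\right) \left(- \frac{37}{24 \cdot 2 \cdot 4^{2}}\right) = \left(25 - 18\right) \left(- \frac{37}{24 \cdot 2 \cdot 16}\right) = 7 \left(- \frac{37}{24 \cdot 32}\right) = 7 \left(\left(- \frac{37}{24}\right) \frac{1}{32}\right) = 7 \left(- \frac{37}{768}\right) = - \frac{259}{768}$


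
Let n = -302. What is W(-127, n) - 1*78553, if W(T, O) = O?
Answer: -78855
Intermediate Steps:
W(-127, n) - 1*78553 = -302 - 1*78553 = -302 - 78553 = -78855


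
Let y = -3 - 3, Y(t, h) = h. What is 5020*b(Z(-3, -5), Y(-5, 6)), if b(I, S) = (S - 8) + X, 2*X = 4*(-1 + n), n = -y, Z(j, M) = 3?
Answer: 40160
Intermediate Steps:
y = -6
n = 6 (n = -1*(-6) = 6)
X = 10 (X = (4*(-1 + 6))/2 = (4*5)/2 = (1/2)*20 = 10)
b(I, S) = 2 + S (b(I, S) = (S - 8) + 10 = (-8 + S) + 10 = 2 + S)
5020*b(Z(-3, -5), Y(-5, 6)) = 5020*(2 + 6) = 5020*8 = 40160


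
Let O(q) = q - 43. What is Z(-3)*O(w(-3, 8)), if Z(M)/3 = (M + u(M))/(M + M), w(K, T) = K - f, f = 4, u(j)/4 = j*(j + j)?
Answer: 1725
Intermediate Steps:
u(j) = 8*j² (u(j) = 4*(j*(j + j)) = 4*(j*(2*j)) = 4*(2*j²) = 8*j²)
w(K, T) = -4 + K (w(K, T) = K - 1*4 = K - 4 = -4 + K)
O(q) = -43 + q
Z(M) = 3*(M + 8*M²)/(2*M) (Z(M) = 3*((M + 8*M²)/(M + M)) = 3*((M + 8*M²)/((2*M))) = 3*((M + 8*M²)*(1/(2*M))) = 3*((M + 8*M²)/(2*M)) = 3*(M + 8*M²)/(2*M))
Z(-3)*O(w(-3, 8)) = (3/2 + 12*(-3))*(-43 + (-4 - 3)) = (3/2 - 36)*(-43 - 7) = -69/2*(-50) = 1725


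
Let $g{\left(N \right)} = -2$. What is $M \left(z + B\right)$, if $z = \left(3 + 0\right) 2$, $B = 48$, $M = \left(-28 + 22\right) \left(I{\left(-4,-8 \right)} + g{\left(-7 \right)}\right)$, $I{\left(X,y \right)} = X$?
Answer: $1944$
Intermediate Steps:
$M = 36$ ($M = \left(-28 + 22\right) \left(-4 - 2\right) = \left(-6\right) \left(-6\right) = 36$)
$z = 6$ ($z = 3 \cdot 2 = 6$)
$M \left(z + B\right) = 36 \left(6 + 48\right) = 36 \cdot 54 = 1944$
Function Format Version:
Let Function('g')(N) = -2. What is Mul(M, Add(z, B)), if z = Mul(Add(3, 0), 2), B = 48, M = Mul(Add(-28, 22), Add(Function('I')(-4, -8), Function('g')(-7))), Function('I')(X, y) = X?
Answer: 1944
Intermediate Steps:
M = 36 (M = Mul(Add(-28, 22), Add(-4, -2)) = Mul(-6, -6) = 36)
z = 6 (z = Mul(3, 2) = 6)
Mul(M, Add(z, B)) = Mul(36, Add(6, 48)) = Mul(36, 54) = 1944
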